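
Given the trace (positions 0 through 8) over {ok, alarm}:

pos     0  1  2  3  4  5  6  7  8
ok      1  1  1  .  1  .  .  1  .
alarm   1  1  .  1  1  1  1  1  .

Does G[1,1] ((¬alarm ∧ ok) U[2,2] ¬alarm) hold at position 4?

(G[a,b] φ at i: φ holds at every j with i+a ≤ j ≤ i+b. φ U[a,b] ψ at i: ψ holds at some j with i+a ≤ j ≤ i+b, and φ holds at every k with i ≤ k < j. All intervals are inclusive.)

Check ((¬alarm ∧ ok) U[2,2] ¬alarm) at every j in [5,5]:
  j=5: fails
Fails at j=5 → formula fails.

False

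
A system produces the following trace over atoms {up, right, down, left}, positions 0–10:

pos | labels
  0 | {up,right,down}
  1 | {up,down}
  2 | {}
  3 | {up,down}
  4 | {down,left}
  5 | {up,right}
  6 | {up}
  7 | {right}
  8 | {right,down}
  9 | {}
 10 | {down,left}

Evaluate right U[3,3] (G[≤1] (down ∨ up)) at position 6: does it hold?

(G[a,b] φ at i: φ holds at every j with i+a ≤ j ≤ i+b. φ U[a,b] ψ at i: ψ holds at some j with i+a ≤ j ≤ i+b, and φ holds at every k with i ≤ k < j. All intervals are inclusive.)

Need some j in [9,9] with G[≤1] (down ∨ up), and right at every k in [6,j-1].
  j=9: G[≤1] (down ∨ up) — fails at 9.
No j in the window works → until fails.

False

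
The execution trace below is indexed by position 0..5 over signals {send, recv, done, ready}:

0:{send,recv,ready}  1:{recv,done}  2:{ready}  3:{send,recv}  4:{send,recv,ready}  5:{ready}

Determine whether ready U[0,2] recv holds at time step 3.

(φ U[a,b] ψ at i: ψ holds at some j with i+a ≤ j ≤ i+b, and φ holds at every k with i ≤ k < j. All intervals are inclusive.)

Holds

Need some j in [3,5] with recv, and ready at every k in [3,j-1].
  j=3: recv holds; no prefix to check → satisfied.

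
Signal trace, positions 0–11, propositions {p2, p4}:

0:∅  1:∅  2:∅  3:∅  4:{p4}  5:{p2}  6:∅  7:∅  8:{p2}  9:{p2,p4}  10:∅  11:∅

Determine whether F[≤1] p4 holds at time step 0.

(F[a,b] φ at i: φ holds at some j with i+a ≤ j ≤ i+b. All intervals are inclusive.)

Check p4 at each j in [0,1]:
  j=0: false
  j=1: false
No position in the window satisfies it → formula fails.

No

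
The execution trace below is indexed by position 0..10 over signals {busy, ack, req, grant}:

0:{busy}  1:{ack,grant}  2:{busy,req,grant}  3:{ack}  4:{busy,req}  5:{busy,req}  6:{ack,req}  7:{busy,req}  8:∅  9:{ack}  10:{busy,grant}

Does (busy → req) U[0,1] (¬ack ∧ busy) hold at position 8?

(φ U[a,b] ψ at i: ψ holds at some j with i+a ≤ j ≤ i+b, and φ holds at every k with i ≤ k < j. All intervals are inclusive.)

Does not hold

Need some j in [8,9] with (¬ack ∧ busy), and (busy → req) at every k in [8,j-1].
  j=8: (¬ack ∧ busy) false.
  j=9: (¬ack ∧ busy) false.
No j in the window works → until fails.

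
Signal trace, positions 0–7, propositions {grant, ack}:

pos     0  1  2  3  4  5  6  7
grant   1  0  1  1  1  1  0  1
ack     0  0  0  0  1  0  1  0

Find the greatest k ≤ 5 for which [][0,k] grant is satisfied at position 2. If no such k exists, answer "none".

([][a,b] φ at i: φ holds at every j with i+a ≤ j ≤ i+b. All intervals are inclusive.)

3

grant must hold from j=2 onward; find where it first fails.
  j=2: holds
  j=3: holds
  j=4: holds
  j=5: holds
  j=6: fails
Holds on [2,5], so largest k = 3.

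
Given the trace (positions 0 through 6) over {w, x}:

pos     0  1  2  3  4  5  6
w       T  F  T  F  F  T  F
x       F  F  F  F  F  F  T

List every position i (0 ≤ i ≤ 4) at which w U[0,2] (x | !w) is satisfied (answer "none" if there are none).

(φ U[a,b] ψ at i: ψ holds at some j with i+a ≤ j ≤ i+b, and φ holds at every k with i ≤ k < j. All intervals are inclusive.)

0, 1, 2, 3, 4

Evaluate at each i in [0,4]:
  i=0: ✓ (rhs at j=1; lhs holds on [0,0])
  i=1: ✓ (rhs at j=1)
  i=2: ✓ (rhs at j=3; lhs holds on [2,2])
  i=3: ✓ (rhs at j=3)
  i=4: ✓ (rhs at j=4)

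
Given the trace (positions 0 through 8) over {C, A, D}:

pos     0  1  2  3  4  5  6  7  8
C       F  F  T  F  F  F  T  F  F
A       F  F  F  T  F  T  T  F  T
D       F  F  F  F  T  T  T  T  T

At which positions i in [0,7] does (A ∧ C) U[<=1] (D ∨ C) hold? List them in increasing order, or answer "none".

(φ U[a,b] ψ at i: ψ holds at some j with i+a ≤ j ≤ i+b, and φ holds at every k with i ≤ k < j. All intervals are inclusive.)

2, 4, 5, 6, 7

Evaluate at each i in [0,7]:
  i=0: ✗ (no rhs in [0,1])
  i=1: ✗ (lhs fails at k=1 before rhs at j=2)
  i=2: ✓ (rhs at j=2)
  i=3: ✗ (lhs fails at k=3 before rhs at j=4)
  i=4: ✓ (rhs at j=4)
  i=5: ✓ (rhs at j=5)
  i=6: ✓ (rhs at j=6)
  i=7: ✓ (rhs at j=7)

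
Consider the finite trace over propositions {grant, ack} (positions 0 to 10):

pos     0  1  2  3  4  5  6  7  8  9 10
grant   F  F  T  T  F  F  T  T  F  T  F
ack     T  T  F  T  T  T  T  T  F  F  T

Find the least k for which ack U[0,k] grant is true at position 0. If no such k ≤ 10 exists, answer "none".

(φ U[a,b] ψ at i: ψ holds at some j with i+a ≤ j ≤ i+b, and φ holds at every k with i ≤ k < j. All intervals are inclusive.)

Need earliest j ≥ 0 with grant, and ack at every k in [0,j-1].
  j=0: rhs fails.
  j=1: rhs fails.
  j=2: rhs holds; lhs holds on [0,1]. k = 2.

2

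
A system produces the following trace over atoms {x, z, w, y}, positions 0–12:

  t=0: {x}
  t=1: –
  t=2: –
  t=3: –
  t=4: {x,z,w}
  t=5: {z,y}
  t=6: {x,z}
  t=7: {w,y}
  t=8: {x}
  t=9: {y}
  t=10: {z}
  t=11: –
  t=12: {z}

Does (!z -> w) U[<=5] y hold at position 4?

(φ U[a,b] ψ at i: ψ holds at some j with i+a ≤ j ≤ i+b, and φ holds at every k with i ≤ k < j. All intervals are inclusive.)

Need some j in [4,9] with y, and (!z -> w) at every k in [4,j-1].
  j=4: y false.
  j=5: y holds; (!z -> w) holds at every k in [4,4] → satisfied.

True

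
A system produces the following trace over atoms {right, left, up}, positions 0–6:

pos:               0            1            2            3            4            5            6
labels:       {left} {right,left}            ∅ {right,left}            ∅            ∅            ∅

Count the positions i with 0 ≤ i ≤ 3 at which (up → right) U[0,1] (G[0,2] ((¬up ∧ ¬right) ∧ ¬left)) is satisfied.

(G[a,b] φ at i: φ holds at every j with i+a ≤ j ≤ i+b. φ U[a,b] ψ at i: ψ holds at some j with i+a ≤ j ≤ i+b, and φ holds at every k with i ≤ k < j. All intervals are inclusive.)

1

Evaluate at each i in [0,3]:
  i=0: ✗ (no rhs in [0,1])
  i=1: ✗ (no rhs in [1,2])
  i=2: ✗ (no rhs in [2,3])
  i=3: ✓ (rhs at j=4; lhs holds on [3,3])
Positions where it holds: {3} → 1.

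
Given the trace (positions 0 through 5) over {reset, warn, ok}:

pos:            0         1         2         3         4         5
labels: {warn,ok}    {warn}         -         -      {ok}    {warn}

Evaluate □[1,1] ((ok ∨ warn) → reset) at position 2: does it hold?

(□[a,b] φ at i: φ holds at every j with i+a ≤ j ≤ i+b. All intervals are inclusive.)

Check ((ok ∨ warn) → reset) at every j in [3,3]:
  j=3: antecedent false → ✓
All positions satisfy it → formula holds.

True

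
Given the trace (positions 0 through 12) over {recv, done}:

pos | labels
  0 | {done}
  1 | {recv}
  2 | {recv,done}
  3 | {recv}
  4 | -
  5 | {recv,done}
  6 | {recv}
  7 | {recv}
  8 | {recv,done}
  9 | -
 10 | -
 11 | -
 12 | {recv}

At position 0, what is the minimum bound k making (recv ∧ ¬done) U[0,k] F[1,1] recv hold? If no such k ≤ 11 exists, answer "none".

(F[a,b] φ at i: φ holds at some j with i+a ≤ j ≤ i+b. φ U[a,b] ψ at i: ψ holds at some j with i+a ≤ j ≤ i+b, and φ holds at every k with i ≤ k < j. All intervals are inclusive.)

0

Need earliest j ≥ 0 with F[1,1] recv, and (recv ∧ ¬done) at every k in [0,j-1].
  j=0: rhs holds (empty prefix). k = 0.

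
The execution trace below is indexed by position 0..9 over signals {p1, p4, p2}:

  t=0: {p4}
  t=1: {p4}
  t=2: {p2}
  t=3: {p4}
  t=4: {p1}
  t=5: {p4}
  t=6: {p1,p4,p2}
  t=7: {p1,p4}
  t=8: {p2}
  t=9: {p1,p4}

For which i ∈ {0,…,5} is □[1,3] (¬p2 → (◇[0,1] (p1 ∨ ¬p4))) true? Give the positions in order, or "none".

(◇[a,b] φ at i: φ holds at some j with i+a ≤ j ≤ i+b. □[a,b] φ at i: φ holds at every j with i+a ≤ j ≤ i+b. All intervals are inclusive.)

Evaluate at each i in [0,5]:
  i=0: ✓ (all of [1,3])
  i=1: ✓ (all of [2,4])
  i=2: ✓ (all of [3,5])
  i=3: ✓ (all of [4,6])
  i=4: ✓ (all of [5,7])
  i=5: ✓ (all of [6,8])

0, 1, 2, 3, 4, 5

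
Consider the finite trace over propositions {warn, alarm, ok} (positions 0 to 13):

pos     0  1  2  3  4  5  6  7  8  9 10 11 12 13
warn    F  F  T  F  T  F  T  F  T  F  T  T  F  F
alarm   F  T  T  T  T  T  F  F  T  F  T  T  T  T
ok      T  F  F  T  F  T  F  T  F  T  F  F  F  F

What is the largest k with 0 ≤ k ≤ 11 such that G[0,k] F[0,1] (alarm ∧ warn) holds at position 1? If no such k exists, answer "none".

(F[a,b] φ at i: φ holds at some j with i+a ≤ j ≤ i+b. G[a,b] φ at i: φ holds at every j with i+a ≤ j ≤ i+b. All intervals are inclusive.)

F[0,1] (alarm ∧ warn) must hold from j=1 onward; find where it first fails.
  j=1: holds
  j=2: holds
  j=3: holds
  j=4: holds
  j=5: fails
Holds on [1,4], so largest k = 3.

3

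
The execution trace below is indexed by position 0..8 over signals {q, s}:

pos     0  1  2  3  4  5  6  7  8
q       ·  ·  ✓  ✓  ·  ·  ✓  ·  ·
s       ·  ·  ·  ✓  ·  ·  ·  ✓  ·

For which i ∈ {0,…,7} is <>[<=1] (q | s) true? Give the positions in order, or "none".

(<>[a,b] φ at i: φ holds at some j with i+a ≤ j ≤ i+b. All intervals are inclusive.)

Evaluate at each i in [0,7]:
  i=0: ✗ (none in [0,1])
  i=1: ✓ (witness j=2)
  i=2: ✓ (witness j=2)
  i=3: ✓ (witness j=3)
  i=4: ✗ (none in [4,5])
  i=5: ✓ (witness j=6)
  i=6: ✓ (witness j=6)
  i=7: ✓ (witness j=7)

1, 2, 3, 5, 6, 7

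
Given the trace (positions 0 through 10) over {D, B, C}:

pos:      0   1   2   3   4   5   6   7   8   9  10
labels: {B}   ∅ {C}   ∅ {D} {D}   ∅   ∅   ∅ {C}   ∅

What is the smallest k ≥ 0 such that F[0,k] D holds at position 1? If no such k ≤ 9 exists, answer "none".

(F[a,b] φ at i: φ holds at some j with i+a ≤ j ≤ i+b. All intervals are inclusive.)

Scan j = 1,2,… for D:
  j=1: fails
  j=2: fails
  j=3: fails
  j=4: holds
First hit at j=4, so smallest k = 4-1 = 3.

3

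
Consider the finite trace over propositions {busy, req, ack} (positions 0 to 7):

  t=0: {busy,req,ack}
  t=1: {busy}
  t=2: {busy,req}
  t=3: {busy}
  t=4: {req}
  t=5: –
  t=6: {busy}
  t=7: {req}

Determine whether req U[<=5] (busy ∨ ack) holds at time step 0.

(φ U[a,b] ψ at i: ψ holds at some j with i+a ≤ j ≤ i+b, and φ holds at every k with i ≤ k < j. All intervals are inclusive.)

Holds

Need some j in [0,5] with (busy ∨ ack), and req at every k in [0,j-1].
  j=0: (busy ∨ ack) holds; no prefix to check → satisfied.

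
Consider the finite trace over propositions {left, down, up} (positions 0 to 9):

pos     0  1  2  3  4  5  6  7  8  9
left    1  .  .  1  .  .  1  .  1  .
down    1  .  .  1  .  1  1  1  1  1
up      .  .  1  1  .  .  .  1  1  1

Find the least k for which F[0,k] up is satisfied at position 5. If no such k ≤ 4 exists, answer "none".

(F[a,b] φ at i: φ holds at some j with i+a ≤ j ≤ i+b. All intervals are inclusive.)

Scan j = 5,6,… for up:
  j=5: fails
  j=6: fails
  j=7: holds
First hit at j=7, so smallest k = 7-5 = 2.

2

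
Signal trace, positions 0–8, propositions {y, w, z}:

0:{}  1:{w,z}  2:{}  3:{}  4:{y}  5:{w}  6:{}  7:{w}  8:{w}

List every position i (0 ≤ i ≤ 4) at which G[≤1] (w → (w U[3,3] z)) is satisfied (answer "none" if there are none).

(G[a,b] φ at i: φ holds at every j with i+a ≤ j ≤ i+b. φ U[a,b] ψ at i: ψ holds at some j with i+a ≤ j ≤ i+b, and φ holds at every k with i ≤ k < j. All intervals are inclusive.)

2, 3

Evaluate at each i in [0,4]:
  i=0: ✗ (fails at j=1)
  i=1: ✗ (fails at j=1)
  i=2: ✓ (all of [2,3])
  i=3: ✓ (all of [3,4])
  i=4: ✗ (fails at j=5)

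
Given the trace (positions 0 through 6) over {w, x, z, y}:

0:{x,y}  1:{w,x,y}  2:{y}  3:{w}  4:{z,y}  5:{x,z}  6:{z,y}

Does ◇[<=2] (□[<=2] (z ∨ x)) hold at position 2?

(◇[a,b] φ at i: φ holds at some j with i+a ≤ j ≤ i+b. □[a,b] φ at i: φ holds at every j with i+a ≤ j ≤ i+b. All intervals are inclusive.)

Yes

Check □[<=2] (z ∨ x) at each j in [2,4]:
  j=2: fails at 2
  j=3: fails at 3
  j=4: holds on [4,6]
Found at j=4 → formula holds.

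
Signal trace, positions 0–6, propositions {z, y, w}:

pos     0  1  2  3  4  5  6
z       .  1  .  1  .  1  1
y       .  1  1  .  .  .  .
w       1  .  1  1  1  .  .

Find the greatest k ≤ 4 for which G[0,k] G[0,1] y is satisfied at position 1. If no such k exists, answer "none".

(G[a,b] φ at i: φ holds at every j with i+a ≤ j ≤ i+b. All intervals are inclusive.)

0

G[0,1] y must hold from j=1 onward; find where it first fails.
  j=1: holds
  j=2: fails
Holds on [1,1], so largest k = 0.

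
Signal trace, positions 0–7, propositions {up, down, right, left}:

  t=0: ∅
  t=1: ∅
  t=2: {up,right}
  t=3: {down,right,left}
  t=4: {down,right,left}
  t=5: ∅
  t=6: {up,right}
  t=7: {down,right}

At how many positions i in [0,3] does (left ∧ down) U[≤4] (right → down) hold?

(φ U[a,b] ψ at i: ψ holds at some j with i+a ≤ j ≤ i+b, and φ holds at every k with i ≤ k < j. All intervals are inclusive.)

Evaluate at each i in [0,3]:
  i=0: ✓ (rhs at j=0)
  i=1: ✓ (rhs at j=1)
  i=2: ✗ (lhs fails at k=2 before rhs at j=3)
  i=3: ✓ (rhs at j=3)
Positions where it holds: {0, 1, 3} → 3.

3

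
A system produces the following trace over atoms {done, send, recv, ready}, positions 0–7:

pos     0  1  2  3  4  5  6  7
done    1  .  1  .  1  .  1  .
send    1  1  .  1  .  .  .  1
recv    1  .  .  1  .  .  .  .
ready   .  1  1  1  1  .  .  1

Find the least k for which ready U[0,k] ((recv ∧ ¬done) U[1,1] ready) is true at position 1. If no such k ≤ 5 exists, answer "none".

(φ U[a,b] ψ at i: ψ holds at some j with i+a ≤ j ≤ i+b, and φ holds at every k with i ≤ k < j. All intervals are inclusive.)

2

Need earliest j ≥ 1 with ((recv ∧ ¬done) U[1,1] ready), and ready at every k in [1,j-1].
  j=1: rhs fails.
  j=2: rhs fails.
  j=3: rhs holds; lhs holds on [1,2]. k = 2.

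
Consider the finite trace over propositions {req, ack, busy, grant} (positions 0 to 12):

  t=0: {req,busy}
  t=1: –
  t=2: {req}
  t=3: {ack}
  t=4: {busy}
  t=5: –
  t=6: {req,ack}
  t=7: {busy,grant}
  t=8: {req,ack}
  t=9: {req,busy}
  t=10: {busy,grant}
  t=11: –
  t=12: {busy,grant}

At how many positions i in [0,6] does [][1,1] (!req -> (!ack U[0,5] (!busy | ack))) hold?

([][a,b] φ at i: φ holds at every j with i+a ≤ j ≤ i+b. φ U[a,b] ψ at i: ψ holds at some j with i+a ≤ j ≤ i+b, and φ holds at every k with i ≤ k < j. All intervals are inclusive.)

7

Evaluate at each i in [0,6]:
  i=0: ✓ (all of [1,1])
  i=1: ✓ (all of [2,2])
  i=2: ✓ (all of [3,3])
  i=3: ✓ (all of [4,4])
  i=4: ✓ (all of [5,5])
  i=5: ✓ (all of [6,6])
  i=6: ✓ (all of [7,7])
Positions where it holds: {0, 1, 2, 3, 4, 5, 6} → 7.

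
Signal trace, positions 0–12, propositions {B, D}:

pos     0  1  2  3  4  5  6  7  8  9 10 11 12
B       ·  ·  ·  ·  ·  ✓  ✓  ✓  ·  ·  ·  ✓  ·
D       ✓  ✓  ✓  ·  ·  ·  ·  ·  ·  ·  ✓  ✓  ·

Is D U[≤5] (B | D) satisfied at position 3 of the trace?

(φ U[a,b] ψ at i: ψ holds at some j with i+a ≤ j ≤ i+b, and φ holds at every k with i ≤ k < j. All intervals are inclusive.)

Does not hold

Need some j in [3,8] with (B | D), and D at every k in [3,j-1].
  j=3: (B | D) false.
  j=4: (B | D) false.
  j=5: (B | D) holds, but D fails at k=3 → not this j.
  j=6: (B | D) holds, but D fails at k=3 → not this j.
  j=7: (B | D) holds, but D fails at k=3 → not this j.
  j=8: (B | D) false.
No j in the window works → until fails.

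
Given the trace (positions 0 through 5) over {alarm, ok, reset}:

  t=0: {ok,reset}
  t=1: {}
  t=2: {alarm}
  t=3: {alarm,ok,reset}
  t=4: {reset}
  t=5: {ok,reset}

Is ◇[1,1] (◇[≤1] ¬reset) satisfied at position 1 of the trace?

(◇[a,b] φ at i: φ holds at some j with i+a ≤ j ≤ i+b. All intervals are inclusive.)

Yes

Check ◇[≤1] ¬reset at each j in [2,2]:
  j=2: holds (witness at 2)
Found at j=2 → formula holds.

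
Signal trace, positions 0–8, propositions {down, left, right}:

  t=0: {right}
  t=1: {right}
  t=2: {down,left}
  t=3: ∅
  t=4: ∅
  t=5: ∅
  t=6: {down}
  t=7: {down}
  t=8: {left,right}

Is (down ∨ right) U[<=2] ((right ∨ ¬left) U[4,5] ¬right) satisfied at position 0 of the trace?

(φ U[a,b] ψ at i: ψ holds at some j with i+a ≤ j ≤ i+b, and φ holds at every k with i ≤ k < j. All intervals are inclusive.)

No

Need some j in [0,2] with ((right ∨ ¬left) U[4,5] ¬right), and (down ∨ right) at every k in [0,j-1].
  j=0: ((right ∨ ¬left) U[4,5] ¬right) — fails.
  j=1: ((right ∨ ¬left) U[4,5] ¬right) — fails.
  j=2: ((right ∨ ¬left) U[4,5] ¬right) — fails.
No j in the window works → until fails.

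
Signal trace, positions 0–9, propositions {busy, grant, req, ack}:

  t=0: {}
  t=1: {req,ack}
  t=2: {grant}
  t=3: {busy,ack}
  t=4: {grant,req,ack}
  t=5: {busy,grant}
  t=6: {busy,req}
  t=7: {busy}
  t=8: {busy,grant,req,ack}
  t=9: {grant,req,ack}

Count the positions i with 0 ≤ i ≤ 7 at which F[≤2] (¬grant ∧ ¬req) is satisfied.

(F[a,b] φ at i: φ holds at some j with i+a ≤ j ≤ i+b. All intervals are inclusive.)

7

Evaluate at each i in [0,7]:
  i=0: ✓ (witness j=0)
  i=1: ✓ (witness j=3)
  i=2: ✓ (witness j=3)
  i=3: ✓ (witness j=3)
  i=4: ✗ (none in [4,6])
  i=5: ✓ (witness j=7)
  i=6: ✓ (witness j=7)
  i=7: ✓ (witness j=7)
Positions where it holds: {0, 1, 2, 3, 5, 6, 7} → 7.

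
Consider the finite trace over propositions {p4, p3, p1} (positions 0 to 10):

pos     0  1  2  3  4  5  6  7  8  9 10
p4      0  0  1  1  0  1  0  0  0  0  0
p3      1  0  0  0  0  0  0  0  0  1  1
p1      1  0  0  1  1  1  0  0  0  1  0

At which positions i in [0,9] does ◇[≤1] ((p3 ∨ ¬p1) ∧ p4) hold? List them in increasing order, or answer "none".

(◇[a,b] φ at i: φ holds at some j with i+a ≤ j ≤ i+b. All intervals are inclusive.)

Evaluate at each i in [0,9]:
  i=0: ✗ (none in [0,1])
  i=1: ✓ (witness j=2)
  i=2: ✓ (witness j=2)
  i=3: ✗ (none in [3,4])
  i=4: ✗ (none in [4,5])
  i=5: ✗ (none in [5,6])
  i=6: ✗ (none in [6,7])
  i=7: ✗ (none in [7,8])
  i=8: ✗ (none in [8,9])
  i=9: ✗ (none in [9,10])

1, 2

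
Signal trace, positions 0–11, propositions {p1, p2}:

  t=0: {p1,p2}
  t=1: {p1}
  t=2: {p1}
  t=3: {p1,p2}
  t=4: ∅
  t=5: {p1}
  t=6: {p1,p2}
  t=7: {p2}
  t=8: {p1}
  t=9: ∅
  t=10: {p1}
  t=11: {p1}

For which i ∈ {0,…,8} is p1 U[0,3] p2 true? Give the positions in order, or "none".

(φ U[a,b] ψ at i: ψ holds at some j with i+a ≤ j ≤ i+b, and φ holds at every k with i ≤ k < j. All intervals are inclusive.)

Evaluate at each i in [0,8]:
  i=0: ✓ (rhs at j=0)
  i=1: ✓ (rhs at j=3; lhs holds on [1,2])
  i=2: ✓ (rhs at j=3; lhs holds on [2,2])
  i=3: ✓ (rhs at j=3)
  i=4: ✗ (lhs fails at k=4 before rhs at j=6)
  i=5: ✓ (rhs at j=6; lhs holds on [5,5])
  i=6: ✓ (rhs at j=6)
  i=7: ✓ (rhs at j=7)
  i=8: ✗ (no rhs in [8,11])

0, 1, 2, 3, 5, 6, 7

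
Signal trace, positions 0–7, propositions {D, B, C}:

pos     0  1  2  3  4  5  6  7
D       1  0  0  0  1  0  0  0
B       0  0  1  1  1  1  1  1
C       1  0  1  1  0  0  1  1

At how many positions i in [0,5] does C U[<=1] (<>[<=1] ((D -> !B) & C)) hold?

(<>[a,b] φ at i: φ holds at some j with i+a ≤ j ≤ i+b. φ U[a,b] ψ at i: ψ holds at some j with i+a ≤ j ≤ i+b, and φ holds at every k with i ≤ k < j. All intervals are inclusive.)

Evaluate at each i in [0,5]:
  i=0: ✓ (rhs at j=0)
  i=1: ✓ (rhs at j=1)
  i=2: ✓ (rhs at j=2)
  i=3: ✓ (rhs at j=3)
  i=4: ✗ (lhs fails at k=4 before rhs at j=5)
  i=5: ✓ (rhs at j=5)
Positions where it holds: {0, 1, 2, 3, 5} → 5.

5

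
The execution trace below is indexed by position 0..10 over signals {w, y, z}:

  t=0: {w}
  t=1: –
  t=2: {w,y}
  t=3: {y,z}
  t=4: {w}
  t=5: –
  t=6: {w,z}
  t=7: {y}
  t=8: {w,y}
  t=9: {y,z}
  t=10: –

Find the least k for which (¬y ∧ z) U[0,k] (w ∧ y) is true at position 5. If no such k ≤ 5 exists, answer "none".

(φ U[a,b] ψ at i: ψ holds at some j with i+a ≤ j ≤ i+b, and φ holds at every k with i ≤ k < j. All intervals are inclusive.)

Need earliest j ≥ 5 with (w ∧ y), and (¬y ∧ z) at every k in [5,j-1].
  j=5: rhs fails.
  j=6: rhs fails.
  j=7: rhs fails.
  j=8: rhs holds but lhs fails at k=5.
  j=9: rhs fails.
  j=10: rhs fails.
No witness within the range → none.

none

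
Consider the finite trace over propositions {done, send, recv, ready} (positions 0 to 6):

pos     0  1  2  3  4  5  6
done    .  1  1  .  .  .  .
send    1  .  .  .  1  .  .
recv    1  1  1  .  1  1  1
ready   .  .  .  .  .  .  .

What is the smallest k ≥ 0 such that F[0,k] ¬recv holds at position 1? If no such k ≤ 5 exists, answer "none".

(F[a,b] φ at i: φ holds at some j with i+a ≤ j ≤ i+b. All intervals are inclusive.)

Scan j = 1,2,… for ¬recv:
  j=1: fails
  j=2: fails
  j=3: holds
First hit at j=3, so smallest k = 3-1 = 2.

2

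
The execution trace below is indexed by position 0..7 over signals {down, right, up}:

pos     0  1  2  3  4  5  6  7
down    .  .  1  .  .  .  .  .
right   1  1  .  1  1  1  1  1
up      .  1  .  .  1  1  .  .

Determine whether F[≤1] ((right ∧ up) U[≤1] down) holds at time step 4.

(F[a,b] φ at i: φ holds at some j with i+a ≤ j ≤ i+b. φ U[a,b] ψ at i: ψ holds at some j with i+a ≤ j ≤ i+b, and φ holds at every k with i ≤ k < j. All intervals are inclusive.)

Does not hold

Check ((right ∧ up) U[≤1] down) at each j in [4,5]:
  j=4: fails
  j=5: fails
No position in the window satisfies it → formula fails.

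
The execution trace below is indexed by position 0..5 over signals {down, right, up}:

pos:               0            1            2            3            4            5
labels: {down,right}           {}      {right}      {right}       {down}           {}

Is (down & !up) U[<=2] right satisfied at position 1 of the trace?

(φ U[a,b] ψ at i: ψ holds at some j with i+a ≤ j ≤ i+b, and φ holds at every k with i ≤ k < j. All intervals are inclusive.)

Does not hold

Need some j in [1,3] with right, and (down & !up) at every k in [1,j-1].
  j=1: right false.
  j=2: right holds, but (down & !up) fails at k=1 → not this j.
  j=3: right holds, but (down & !up) fails at k=1 → not this j.
No j in the window works → until fails.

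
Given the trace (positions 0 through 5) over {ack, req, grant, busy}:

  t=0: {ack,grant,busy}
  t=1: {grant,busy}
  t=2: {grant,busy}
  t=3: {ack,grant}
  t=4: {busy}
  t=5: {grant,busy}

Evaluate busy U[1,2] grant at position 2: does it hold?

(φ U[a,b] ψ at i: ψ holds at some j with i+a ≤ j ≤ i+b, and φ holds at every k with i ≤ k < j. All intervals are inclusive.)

Need some j in [3,4] with grant, and busy at every k in [2,j-1].
  j=3: grant holds; busy holds at every k in [2,2] → satisfied.

Holds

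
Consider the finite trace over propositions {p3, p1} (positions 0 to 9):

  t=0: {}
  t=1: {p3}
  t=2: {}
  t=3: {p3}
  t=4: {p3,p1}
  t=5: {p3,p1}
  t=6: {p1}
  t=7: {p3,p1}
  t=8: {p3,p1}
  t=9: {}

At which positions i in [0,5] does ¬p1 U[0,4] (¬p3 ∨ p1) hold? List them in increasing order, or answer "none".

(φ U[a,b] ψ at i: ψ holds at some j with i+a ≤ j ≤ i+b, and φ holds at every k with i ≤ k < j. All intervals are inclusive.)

Evaluate at each i in [0,5]:
  i=0: ✓ (rhs at j=0)
  i=1: ✓ (rhs at j=2; lhs holds on [1,1])
  i=2: ✓ (rhs at j=2)
  i=3: ✓ (rhs at j=4; lhs holds on [3,3])
  i=4: ✓ (rhs at j=4)
  i=5: ✓ (rhs at j=5)

0, 1, 2, 3, 4, 5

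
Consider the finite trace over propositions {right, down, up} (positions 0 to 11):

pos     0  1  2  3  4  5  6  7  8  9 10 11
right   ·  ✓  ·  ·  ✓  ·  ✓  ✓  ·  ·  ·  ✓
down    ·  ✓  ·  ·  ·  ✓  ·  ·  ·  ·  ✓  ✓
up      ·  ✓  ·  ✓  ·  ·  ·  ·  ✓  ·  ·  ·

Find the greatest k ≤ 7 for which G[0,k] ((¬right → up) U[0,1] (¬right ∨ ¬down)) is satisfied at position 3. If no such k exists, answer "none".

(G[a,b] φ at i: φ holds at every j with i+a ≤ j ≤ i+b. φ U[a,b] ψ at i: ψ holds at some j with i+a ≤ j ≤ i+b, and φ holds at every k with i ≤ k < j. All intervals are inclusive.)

7

((¬right → up) U[0,1] (¬right ∨ ¬down)) must hold from j=3 onward; find where it first fails.
  j=3: holds
  j=4: holds
  j=5: holds
  j=6: holds
  j=7: holds
  j=8: holds
  j=9: holds
  j=10: holds
Holds through j=10; largest k = 7.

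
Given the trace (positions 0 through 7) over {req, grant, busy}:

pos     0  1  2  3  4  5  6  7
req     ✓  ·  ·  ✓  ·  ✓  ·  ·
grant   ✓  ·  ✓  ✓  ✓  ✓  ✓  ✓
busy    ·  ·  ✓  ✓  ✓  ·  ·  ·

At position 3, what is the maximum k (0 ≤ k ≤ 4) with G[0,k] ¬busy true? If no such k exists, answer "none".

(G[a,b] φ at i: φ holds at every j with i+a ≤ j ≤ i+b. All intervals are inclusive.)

¬busy must hold from j=3 onward; find where it first fails.
  j=3: fails → no k works.

none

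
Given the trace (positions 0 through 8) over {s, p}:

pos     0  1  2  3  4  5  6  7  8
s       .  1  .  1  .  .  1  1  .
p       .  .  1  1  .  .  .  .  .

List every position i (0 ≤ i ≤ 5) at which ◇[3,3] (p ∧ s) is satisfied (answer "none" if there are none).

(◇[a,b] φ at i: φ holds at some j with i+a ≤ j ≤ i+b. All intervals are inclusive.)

0

Evaluate at each i in [0,5]:
  i=0: ✓ (witness j=3)
  i=1: ✗ (none in [4,4])
  i=2: ✗ (none in [5,5])
  i=3: ✗ (none in [6,6])
  i=4: ✗ (none in [7,7])
  i=5: ✗ (none in [8,8])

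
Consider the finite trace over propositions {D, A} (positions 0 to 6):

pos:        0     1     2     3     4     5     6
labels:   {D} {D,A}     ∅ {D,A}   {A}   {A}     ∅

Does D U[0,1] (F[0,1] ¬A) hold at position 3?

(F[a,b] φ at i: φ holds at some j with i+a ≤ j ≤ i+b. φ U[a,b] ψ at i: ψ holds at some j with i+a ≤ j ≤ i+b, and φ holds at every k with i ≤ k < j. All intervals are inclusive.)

Need some j in [3,4] with F[0,1] ¬A, and D at every k in [3,j-1].
  j=3: F[0,1] ¬A — fails (none in [3,4]).
  j=4: F[0,1] ¬A — fails (none in [4,5]).
No j in the window works → until fails.

False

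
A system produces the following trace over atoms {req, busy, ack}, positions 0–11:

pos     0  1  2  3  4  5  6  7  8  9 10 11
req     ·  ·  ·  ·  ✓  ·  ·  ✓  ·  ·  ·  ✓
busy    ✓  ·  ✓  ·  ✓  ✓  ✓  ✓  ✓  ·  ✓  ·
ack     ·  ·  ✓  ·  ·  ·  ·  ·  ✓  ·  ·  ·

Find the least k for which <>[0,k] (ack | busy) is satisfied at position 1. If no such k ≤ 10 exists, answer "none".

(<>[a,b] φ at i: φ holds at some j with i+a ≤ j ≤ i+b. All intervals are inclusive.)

Scan j = 1,2,… for (ack | busy):
  j=1: fails
  j=2: holds
First hit at j=2, so smallest k = 2-1 = 1.

1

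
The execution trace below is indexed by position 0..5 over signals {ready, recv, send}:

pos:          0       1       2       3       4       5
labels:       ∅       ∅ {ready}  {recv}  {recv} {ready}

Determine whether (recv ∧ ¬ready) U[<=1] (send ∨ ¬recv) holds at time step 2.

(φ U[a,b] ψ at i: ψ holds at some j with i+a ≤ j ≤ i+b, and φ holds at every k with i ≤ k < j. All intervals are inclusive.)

Yes

Need some j in [2,3] with (send ∨ ¬recv), and (recv ∧ ¬ready) at every k in [2,j-1].
  j=2: (send ∨ ¬recv) holds; no prefix to check → satisfied.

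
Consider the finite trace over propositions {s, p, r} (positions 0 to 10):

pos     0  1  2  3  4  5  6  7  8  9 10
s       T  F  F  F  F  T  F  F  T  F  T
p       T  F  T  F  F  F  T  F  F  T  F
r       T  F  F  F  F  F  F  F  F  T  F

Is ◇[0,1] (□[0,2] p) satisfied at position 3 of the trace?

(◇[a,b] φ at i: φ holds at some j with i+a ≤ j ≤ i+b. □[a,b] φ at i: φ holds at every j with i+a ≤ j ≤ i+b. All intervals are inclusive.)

No

Check □[0,2] p at each j in [3,4]:
  j=3: fails at 3
  j=4: fails at 4
No position in the window satisfies it → formula fails.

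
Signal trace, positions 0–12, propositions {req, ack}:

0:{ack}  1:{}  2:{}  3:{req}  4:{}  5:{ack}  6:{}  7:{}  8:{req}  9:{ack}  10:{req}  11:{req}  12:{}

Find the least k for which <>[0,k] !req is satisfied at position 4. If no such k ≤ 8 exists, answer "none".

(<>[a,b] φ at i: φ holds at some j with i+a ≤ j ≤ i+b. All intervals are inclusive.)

Scan j = 4,5,… for !req:
  j=4: holds
First hit at j=4, so smallest k = 4-4 = 0.

0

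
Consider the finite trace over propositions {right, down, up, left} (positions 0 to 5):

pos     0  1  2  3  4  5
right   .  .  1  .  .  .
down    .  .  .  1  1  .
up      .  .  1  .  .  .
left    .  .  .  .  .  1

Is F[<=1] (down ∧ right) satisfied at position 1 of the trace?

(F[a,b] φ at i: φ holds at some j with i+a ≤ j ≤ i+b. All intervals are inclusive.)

Check (down ∧ right) at each j in [1,2]:
  j=1: false
  j=2: false
No position in the window satisfies it → formula fails.

Does not hold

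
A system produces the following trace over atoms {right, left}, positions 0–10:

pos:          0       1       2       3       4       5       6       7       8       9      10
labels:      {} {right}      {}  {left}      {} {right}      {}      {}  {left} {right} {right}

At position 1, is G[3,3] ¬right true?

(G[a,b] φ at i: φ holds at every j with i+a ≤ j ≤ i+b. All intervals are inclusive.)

Check ¬right at every j in [4,4]:
  j=4: true
All positions satisfy it → formula holds.

Yes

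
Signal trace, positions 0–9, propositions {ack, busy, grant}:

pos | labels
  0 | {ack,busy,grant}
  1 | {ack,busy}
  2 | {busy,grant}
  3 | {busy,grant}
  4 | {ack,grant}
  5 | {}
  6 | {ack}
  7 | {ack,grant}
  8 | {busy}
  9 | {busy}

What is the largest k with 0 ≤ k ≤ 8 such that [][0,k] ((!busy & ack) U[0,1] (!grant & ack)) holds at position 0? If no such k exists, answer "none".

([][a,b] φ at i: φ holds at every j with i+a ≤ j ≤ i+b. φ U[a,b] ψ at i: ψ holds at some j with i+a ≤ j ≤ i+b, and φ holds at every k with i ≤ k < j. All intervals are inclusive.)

none

((!busy & ack) U[0,1] (!grant & ack)) must hold from j=0 onward; find where it first fails.
  j=0: fails → no k works.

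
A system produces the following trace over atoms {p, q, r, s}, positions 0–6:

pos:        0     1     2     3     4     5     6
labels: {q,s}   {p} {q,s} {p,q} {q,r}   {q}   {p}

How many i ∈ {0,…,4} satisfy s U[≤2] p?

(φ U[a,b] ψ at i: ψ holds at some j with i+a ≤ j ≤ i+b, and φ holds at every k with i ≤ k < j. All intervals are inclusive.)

Evaluate at each i in [0,4]:
  i=0: ✓ (rhs at j=1; lhs holds on [0,0])
  i=1: ✓ (rhs at j=1)
  i=2: ✓ (rhs at j=3; lhs holds on [2,2])
  i=3: ✓ (rhs at j=3)
  i=4: ✗ (lhs fails at k=4 before rhs at j=6)
Positions where it holds: {0, 1, 2, 3} → 4.

4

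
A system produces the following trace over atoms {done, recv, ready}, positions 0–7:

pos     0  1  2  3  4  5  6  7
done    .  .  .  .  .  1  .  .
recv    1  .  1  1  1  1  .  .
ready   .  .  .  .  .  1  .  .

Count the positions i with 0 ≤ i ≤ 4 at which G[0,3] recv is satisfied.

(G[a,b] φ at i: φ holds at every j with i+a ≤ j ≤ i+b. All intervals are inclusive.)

Evaluate at each i in [0,4]:
  i=0: ✗ (fails at j=1)
  i=1: ✗ (fails at j=1)
  i=2: ✓ (all of [2,5])
  i=3: ✗ (fails at j=6)
  i=4: ✗ (fails at j=6)
Positions where it holds: {2} → 1.

1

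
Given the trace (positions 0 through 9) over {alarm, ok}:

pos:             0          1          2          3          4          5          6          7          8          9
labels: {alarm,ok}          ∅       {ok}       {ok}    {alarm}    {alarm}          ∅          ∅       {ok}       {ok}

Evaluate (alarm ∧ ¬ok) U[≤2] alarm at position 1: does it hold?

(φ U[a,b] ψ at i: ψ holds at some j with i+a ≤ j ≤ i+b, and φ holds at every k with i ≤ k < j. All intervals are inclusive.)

No

Need some j in [1,3] with alarm, and (alarm ∧ ¬ok) at every k in [1,j-1].
  j=1: alarm false.
  j=2: alarm false.
  j=3: alarm false.
No j in the window works → until fails.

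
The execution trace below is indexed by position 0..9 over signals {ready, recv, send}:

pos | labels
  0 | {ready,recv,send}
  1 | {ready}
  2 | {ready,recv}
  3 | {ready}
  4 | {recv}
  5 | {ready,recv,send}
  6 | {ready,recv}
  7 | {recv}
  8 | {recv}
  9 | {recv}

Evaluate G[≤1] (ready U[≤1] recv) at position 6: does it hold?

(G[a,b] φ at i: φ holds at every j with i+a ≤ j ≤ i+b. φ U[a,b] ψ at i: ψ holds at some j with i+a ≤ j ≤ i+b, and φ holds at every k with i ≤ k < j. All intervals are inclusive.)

Check (ready U[≤1] recv) at every j in [6,7]:
  j=6: holds
  j=7: holds
All positions satisfy it → formula holds.

Holds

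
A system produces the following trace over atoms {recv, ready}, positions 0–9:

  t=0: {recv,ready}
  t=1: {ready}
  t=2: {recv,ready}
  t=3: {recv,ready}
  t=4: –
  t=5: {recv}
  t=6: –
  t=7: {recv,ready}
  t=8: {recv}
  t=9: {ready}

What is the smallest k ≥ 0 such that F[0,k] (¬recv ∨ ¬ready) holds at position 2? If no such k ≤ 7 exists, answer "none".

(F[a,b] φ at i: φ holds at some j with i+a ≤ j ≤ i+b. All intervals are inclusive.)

Scan j = 2,3,… for (¬recv ∨ ¬ready):
  j=2: fails
  j=3: fails
  j=4: holds
First hit at j=4, so smallest k = 4-2 = 2.

2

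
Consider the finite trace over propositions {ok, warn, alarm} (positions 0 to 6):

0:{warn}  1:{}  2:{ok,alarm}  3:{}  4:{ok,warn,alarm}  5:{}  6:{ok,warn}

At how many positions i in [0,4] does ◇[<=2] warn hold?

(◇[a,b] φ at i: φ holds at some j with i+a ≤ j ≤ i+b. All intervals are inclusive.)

Evaluate at each i in [0,4]:
  i=0: ✓ (witness j=0)
  i=1: ✗ (none in [1,3])
  i=2: ✓ (witness j=4)
  i=3: ✓ (witness j=4)
  i=4: ✓ (witness j=4)
Positions where it holds: {0, 2, 3, 4} → 4.

4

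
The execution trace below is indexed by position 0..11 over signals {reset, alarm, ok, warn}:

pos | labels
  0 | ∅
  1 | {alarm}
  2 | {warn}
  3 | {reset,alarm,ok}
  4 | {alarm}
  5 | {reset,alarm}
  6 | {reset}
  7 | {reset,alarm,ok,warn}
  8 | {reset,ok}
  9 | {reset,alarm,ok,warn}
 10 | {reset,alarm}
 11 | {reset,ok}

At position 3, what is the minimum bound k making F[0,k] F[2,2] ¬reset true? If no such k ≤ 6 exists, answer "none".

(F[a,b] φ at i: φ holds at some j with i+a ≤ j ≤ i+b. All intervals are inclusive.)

none

Scan j = 3,4,… for F[2,2] ¬reset:
  j=3: fails
  j=4: fails
  j=5: fails
  j=6: fails
  j=7: fails
  j=8: fails
  j=9: fails
No j in [3,9] satisfies it → none.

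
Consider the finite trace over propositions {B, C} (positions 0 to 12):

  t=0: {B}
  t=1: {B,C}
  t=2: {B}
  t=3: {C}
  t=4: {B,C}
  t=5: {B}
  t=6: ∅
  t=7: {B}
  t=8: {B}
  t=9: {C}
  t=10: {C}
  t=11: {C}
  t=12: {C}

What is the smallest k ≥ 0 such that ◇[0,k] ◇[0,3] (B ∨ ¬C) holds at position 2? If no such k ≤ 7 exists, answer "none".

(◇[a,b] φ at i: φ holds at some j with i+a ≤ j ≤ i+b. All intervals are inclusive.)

0

Scan j = 2,3,… for ◇[0,3] (B ∨ ¬C):
  j=2: holds
First hit at j=2, so smallest k = 2-2 = 0.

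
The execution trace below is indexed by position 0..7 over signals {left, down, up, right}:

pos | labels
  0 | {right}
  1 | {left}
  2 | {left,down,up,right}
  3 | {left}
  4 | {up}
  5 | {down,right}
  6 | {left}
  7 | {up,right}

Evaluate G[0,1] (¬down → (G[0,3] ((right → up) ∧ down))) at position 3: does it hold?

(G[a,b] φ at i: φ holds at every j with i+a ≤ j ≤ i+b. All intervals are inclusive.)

Does not hold

Check (¬down → (G[0,3] ((right → up) ∧ down))) at every j in [3,4]:
  j=3: antecedent true; consequent fails at 3 → ✗
  j=4: antecedent true; consequent fails at 4 → ✗
Fails at j=3 → formula fails.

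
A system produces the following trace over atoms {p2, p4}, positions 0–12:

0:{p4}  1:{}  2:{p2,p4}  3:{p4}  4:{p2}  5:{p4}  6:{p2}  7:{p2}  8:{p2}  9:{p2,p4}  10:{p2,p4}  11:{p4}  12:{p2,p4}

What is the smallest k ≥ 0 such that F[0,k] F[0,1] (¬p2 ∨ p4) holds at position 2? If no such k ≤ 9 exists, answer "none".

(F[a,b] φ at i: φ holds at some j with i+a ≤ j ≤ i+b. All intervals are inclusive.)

Scan j = 2,3,… for F[0,1] (¬p2 ∨ p4):
  j=2: holds
First hit at j=2, so smallest k = 2-2 = 0.

0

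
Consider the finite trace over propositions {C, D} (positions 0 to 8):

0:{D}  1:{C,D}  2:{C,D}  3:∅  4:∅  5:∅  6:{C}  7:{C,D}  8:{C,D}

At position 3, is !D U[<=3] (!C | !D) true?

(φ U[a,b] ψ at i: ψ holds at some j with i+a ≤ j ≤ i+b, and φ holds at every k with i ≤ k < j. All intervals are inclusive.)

Holds

Need some j in [3,6] with (!C | !D), and !D at every k in [3,j-1].
  j=3: (!C | !D) holds; no prefix to check → satisfied.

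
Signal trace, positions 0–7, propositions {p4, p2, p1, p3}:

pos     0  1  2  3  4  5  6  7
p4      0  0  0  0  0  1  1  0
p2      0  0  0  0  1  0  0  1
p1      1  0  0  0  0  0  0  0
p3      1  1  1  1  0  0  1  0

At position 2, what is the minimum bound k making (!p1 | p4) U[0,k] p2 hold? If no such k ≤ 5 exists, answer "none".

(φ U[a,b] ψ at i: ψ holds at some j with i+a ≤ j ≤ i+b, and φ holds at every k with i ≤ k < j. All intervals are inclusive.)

Need earliest j ≥ 2 with p2, and (!p1 | p4) at every k in [2,j-1].
  j=2: rhs fails.
  j=3: rhs fails.
  j=4: rhs holds; lhs holds on [2,3]. k = 2.

2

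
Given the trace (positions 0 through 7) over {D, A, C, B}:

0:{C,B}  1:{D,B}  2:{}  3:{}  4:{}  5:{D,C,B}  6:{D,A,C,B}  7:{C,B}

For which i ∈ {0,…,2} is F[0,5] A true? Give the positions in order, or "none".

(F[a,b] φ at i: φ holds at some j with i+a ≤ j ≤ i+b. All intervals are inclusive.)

1, 2

Evaluate at each i in [0,2]:
  i=0: ✗ (none in [0,5])
  i=1: ✓ (witness j=6)
  i=2: ✓ (witness j=6)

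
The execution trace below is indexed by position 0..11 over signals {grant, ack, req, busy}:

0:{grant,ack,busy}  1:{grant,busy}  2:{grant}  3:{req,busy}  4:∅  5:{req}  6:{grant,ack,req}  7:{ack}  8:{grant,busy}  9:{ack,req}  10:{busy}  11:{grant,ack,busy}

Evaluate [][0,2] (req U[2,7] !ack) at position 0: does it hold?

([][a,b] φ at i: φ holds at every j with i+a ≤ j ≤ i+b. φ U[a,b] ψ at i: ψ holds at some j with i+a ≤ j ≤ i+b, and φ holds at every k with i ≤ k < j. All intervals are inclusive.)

Does not hold

Check (req U[2,7] !ack) at every j in [0,2]:
  j=0: fails
  j=1: fails
  j=2: fails
Fails at j=0 → formula fails.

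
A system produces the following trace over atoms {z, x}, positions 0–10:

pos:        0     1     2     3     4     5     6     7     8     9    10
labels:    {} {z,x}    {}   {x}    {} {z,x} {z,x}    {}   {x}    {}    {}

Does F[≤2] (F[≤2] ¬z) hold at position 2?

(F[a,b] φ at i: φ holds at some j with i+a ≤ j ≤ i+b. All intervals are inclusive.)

Holds

Check F[≤2] ¬z at each j in [2,4]:
  j=2: holds (witness at 2)
  j=3: holds (witness at 3)
  j=4: holds (witness at 4)
Found at j=2 → formula holds.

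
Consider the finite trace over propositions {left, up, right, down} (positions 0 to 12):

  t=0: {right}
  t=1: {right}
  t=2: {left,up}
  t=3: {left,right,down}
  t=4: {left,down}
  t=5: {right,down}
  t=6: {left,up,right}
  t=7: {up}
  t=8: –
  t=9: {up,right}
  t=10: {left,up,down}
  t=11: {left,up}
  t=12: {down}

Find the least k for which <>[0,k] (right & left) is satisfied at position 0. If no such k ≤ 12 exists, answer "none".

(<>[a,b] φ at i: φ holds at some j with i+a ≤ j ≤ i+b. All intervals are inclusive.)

3

Scan j = 0,1,… for (right & left):
  j=0: fails
  j=1: fails
  j=2: fails
  j=3: holds
First hit at j=3, so smallest k = 3-0 = 3.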